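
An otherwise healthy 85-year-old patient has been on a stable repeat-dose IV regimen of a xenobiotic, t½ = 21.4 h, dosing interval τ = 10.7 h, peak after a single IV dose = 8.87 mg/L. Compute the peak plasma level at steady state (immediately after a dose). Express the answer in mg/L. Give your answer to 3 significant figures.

k = ln2 / t½ = 0.693147 / 21.4 = 0.03239 h⁻¹
e^(−kτ) = e^(−0.03239 × 10.7) = 0.7071
Accumulation ratio R = 1 / (1 − e^(−kτ)) = 1 / (1 − 0.7071) = 3.414
Steady-state peak = C₀ × R = 8.87 × 3.414 = 30.28 mg/L

30.3 mg/L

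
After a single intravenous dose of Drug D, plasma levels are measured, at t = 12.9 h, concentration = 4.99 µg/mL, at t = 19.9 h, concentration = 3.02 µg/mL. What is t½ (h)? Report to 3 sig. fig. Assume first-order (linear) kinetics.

9.66 h

k = ln(C₁/C₂) / (t₂ − t₁) = ln(4.99/3.02) / (19.9 − 12.9)
  = 0.5022 / 7.000 = 0.07174 h⁻¹
t½ = ln2 / k = 0.693147 / 0.07174 = 9.662 h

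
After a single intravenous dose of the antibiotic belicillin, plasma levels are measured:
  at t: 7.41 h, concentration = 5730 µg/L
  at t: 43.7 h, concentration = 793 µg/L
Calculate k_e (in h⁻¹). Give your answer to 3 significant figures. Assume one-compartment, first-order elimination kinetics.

0.0545 h⁻¹

k = ln(C₁/C₂) / (t₂ − t₁) = ln(5730/793) / (43.7 − 7.41)
  = 1.978 / 36.29 = 0.05451 h⁻¹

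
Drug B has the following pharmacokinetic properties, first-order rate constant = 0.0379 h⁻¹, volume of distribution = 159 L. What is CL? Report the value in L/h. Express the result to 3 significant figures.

CL = k × Vd = 0.0379 × 159 = 6.026 L/h

6.03 L/h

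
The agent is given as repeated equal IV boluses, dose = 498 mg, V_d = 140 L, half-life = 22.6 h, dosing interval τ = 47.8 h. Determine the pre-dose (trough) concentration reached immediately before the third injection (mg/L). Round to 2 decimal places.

C₀ per dose = Dose / Vd = 498 / 140 = 3.557 mg/L
k = ln2 / t½ = 0.693147 / 22.6 = 0.03067 h⁻¹
Fraction remaining after one interval: r = e^(−kτ) = e^(−0.03067 × 47.8) = 0.2308
Before dose 3, 2 doses have been given (aged 1τ, 2τ).
C_trough = C₀ × (r + r²) = 3.557 × (0.2308 + 0.05327) = 1.010 mg/L

1.01 mg/L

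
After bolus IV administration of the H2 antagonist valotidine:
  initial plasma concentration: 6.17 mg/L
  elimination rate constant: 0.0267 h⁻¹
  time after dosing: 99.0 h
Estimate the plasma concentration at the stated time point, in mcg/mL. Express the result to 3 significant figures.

0.439 mcg/mL

C = C₀ · e^(−k·t) = 6.170 × e^(−0.02670 × 99.0)
  = 6.170 × 0.07113 = 0.4389 mg/L
(0.4389 mg/L = 0.4389 mcg/mL)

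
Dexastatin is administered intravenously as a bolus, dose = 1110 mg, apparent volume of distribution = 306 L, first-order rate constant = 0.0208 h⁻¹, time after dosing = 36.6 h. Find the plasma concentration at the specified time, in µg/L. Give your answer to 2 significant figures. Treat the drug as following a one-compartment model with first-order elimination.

1700 µg/L

C₀ = Dose / Vd = 1110 / 306 = 3.627 mg/L
C = C₀ · e^(−k·t) = 3.627 × e^(−0.02080 × 36.6)
  = 3.627 × 0.4671 = 1.694 mg/L
Convert: 1.694 mg/L × 1000 = 1694 µg/L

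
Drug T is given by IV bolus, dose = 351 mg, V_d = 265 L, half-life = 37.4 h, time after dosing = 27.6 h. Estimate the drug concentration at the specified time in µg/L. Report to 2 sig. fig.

C₀ = Dose / Vd = 351.0 / 265 = 1.325 mg/L
k = ln2 / t½ = 0.693147 / 37.4 = 0.01853 h⁻¹
C = C₀ · e^(−k·t) = 1.325 × e^(−0.01853 × 27.6)
  = 1.325 × 0.5996 = 0.7945 mg/L
Convert: 0.7945 mg/L × 1000 = 794.5 µg/L

790 µg/L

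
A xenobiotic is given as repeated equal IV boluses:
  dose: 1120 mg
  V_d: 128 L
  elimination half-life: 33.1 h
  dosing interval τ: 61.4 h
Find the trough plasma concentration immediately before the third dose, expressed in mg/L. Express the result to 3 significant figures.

C₀ per dose = Dose / Vd = 1120 / 128 = 8.750 mg/L
k = ln2 / t½ = 0.693147 / 33.1 = 0.02094 h⁻¹
Fraction remaining after one interval: r = e^(−kτ) = e^(−0.02094 × 61.4) = 0.2765
Before dose 3, 2 doses have been given (aged 1τ, 2τ).
C_trough = C₀ × (r + r²) = 8.750 × (0.2765 + 0.07645) = 3.088 mg/L

3.09 mg/L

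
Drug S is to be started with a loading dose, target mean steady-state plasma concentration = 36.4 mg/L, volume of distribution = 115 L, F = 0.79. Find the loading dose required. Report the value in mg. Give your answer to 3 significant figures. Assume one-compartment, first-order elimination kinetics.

5300 mg

LD = Css × Vd / F = 36.4 × 115 / 0.79 = 5299 mg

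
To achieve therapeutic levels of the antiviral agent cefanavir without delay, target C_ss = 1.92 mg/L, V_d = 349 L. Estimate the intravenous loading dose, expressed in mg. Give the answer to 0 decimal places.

LD = Css × Vd = 1.92 × 349 = 670.1 mg

670 mg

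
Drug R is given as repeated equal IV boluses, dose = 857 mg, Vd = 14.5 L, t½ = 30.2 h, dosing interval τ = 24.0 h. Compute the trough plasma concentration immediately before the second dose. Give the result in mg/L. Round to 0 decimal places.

34 mg/L

C₀ per dose = Dose / Vd = 857 / 14.5 = 59.10 mg/L
k = ln2 / t½ = 0.693147 / 30.2 = 0.02295 h⁻¹
Fraction remaining after one interval: r = e^(−kτ) = e^(−0.02295 × 24.0) = 0.5765
Before dose 2, 1 dose has been given (aged 1τ).
C_trough = C₀ × r = 59.10 × 0.5765 = 34.07 mg/L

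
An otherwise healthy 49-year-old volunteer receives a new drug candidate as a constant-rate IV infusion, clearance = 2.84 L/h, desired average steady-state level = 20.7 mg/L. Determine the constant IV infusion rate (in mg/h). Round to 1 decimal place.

At steady state, infusion rate R₀ = Css × CL = 20.7 × 2.840 = 58.79 mg/h

58.8 mg/h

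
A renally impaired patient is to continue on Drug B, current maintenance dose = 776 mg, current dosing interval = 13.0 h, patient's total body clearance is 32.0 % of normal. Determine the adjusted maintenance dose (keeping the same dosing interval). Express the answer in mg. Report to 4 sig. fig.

248.3 mg

To keep the same average steady-state level, dosing rate must scale with clearance.
CL ratio = 32.0 / 100 = 0.3200
New dose (same interval) = 776 × 0.3200 = 248.3 mg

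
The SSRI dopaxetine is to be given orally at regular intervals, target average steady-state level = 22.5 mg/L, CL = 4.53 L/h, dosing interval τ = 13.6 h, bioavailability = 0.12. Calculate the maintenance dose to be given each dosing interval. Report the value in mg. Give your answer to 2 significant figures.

12000 mg

At steady state, F × (Dose/τ) = Css × CL.
Dose = Css × CL × τ / F = 22.5 × 4.530 × 13.6 / 0.12 = 11550 mg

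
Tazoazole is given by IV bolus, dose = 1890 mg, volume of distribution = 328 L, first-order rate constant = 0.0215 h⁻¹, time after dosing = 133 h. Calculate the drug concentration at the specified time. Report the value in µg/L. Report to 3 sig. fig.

330 µg/L

C₀ = Dose / Vd = 1890 / 328 = 5.762 mg/L
C = C₀ · e^(−k·t) = 5.762 × e^(−0.02150 × 133)
  = 5.762 × 0.05730 = 0.3302 mg/L
Convert: 0.3302 mg/L × 1000 = 330.2 µg/L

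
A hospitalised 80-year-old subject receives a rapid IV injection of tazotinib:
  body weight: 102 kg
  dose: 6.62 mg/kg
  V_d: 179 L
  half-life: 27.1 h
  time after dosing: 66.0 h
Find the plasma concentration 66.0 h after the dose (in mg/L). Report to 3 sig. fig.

0.697 mg/L

Total dose = 6.62 × 102 = 675.2 mg
C₀ = Dose / Vd = 675.2 / 179 = 3.772 mg/L
k = ln2 / t½ = 0.693147 / 27.1 = 0.02558 h⁻¹
C = C₀ · e^(−k·t) = 3.772 × e^(−0.02558 × 66.0)
  = 3.772 × 0.1848 = 0.6971 mg/L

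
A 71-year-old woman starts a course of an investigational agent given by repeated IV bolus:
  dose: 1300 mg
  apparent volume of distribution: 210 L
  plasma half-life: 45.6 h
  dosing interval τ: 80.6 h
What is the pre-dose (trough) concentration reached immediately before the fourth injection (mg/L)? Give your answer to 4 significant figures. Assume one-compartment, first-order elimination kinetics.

2.509 mg/L

C₀ per dose = Dose / Vd = 1300 / 210 = 6.190 mg/L
k = ln2 / t½ = 0.693147 / 45.6 = 0.01520 h⁻¹
Fraction remaining after one interval: r = e^(−kτ) = e^(−0.01520 × 80.6) = 0.2937
Before dose 4, 3 doses have been given (aged 1τ, 2τ, 3τ).
C_trough = C₀ × (r + r² + … + r^3) = C₀ × r(1−r^3)/(1−r)
        = 6.190 × 0.2937 × (1 − 0.02533) / (1 − 0.2937) = 2.509 mg/L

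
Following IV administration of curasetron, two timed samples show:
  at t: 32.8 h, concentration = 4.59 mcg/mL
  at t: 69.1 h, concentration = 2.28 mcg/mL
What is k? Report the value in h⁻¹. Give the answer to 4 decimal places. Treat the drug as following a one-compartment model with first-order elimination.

0.0193 h⁻¹

k = ln(C₁/C₂) / (t₂ − t₁) = ln(4.59/2.28) / (69.1 − 32.8)
  = 0.6997 / 36.30 = 0.01928 h⁻¹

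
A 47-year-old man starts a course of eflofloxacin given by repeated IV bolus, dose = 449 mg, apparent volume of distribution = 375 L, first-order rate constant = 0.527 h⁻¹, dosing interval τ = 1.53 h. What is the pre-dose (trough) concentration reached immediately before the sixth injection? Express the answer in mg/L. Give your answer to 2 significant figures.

C₀ per dose = Dose / Vd = 449 / 375 = 1.197 mg/L
Fraction remaining after one interval: r = e^(−kτ) = e^(−0.5270 × 1.53) = 0.4465
Before dose 6, 5 doses have been given (aged 1τ, 2τ, 3τ, 4τ, 5τ).
C_trough = C₀ × (r + r² + … + r^5) = C₀ × r(1−r^5)/(1−r)
        = 1.197 × 0.4465 × (1 − 0.01775) / (1 − 0.4465) = 0.9485 mg/L

0.95 mg/L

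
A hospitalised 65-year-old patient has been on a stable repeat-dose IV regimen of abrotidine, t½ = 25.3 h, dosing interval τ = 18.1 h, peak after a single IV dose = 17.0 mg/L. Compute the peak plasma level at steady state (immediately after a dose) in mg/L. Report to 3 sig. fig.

k = ln2 / t½ = 0.693147 / 25.3 = 0.02740 h⁻¹
e^(−kτ) = e^(−0.02740 × 18.1) = 0.6090
Accumulation ratio R = 1 / (1 − e^(−kτ)) = 1 / (1 − 0.6090) = 2.558
Steady-state peak = C₀ × R = 17.0 × 2.558 = 43.49 mg/L

43.5 mg/L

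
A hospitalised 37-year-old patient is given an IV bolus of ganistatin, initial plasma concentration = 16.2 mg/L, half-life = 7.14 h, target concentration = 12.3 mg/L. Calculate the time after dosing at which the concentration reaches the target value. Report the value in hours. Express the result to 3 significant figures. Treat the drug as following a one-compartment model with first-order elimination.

k = ln2 / t½ = 0.693147 / 7.14 = 0.09708 h⁻¹
t = ln(C₀ / C) / k = ln(16.20 / 12.3) / 0.09708
  = ln(1.317) / 0.09708 = 0.2754 / 0.09708 = 2.837 h

2.84 h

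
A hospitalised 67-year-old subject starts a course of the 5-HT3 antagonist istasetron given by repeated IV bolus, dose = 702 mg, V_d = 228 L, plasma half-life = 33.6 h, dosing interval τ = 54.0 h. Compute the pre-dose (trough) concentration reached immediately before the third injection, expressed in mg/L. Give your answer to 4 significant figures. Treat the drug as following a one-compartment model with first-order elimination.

C₀ per dose = Dose / Vd = 702 / 228 = 3.079 mg/L
k = ln2 / t½ = 0.693147 / 33.6 = 0.02063 h⁻¹
Fraction remaining after one interval: r = e^(−kτ) = e^(−0.02063 × 54.0) = 0.3282
Before dose 3, 2 doses have been given (aged 1τ, 2τ).
C_trough = C₀ × (r + r²) = 3.079 × (0.3282 + 0.1077) = 1.342 mg/L

1.342 mg/L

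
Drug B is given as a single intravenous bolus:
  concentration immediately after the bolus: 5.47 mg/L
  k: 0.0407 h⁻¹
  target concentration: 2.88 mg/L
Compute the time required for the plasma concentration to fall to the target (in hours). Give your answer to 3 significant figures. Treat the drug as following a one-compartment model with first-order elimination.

t = ln(C₀ / C) / k = ln(5.470 / 2.88) / 0.04070
  = ln(1.899) / 0.04070 = 0.6413 / 0.04070 = 15.76 h

15.8 h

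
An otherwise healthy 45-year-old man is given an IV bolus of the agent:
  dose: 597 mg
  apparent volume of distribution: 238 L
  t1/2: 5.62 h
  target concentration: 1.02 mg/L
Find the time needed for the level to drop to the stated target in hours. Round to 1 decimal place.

C₀ = Dose / Vd = 597.0 / 238 = 2.508 mg/L
k = ln2 / t½ = 0.693147 / 5.62 = 0.1233 h⁻¹
t = ln(C₀ / C) / k = ln(2.508 / 1.02) / 0.1233
  = ln(2.459) / 0.1233 = 0.8998 / 0.1233 = 7.298 h

7.3 h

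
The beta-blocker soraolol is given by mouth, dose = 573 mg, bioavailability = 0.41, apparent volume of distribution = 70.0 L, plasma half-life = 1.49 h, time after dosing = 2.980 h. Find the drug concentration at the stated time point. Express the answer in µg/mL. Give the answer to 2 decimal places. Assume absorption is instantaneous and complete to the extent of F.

Amount reaching circulation = F × Dose = 0.41 × 573.0 = 234.9 mg
C₀ = F·Dose / Vd = 234.9 / 70.0 = 3.356 mg/L
k = ln2 / t½ = 0.693147 / 1.49 = 0.4652 h⁻¹
t / t½ = 2.980 / 1.49 = 2 half-lives
C = C₀ × (1/2)^2 = 3.356 × 0.2500 = 0.8390 mg/L
(0.8390 mg/L = 0.8390 µg/mL)

0.84 µg/mL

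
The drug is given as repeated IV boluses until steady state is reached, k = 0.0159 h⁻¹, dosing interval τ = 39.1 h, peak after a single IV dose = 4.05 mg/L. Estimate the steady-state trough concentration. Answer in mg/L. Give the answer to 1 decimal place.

4.7 mg/L

e^(−kτ) = e^(−0.01590 × 39.1) = 0.5370
Accumulation ratio R = 1 / (1 − e^(−kτ)) = 1 / (1 − 0.5370) = 2.160
Steady-state trough = C₀ × R × e^(−kτ) = 4.05 × 2.160 × 0.5370 = 4.698 mg/L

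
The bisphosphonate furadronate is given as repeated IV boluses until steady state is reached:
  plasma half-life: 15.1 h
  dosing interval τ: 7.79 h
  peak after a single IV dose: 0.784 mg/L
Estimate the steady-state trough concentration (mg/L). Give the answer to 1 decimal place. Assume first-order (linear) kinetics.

1.8 mg/L

k = ln2 / t½ = 0.693147 / 15.1 = 0.04590 h⁻¹
e^(−kτ) = e^(−0.04590 × 7.79) = 0.6994
Accumulation ratio R = 1 / (1 − e^(−kτ)) = 1 / (1 − 0.6994) = 3.327
Steady-state trough = C₀ × R × e^(−kτ) = 0.784 × 3.327 × 0.6994 = 1.824 mg/L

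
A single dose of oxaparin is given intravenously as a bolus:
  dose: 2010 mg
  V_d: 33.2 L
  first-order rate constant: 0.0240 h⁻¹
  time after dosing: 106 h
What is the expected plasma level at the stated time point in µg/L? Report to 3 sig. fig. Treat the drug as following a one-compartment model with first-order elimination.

4760 µg/L

C₀ = Dose / Vd = 2010 / 33.2 = 60.54 mg/L
C = C₀ · e^(−k·t) = 60.54 × e^(−0.02400 × 106)
  = 60.54 × 0.07855 = 4.755 mg/L
Convert: 4.755 mg/L × 1000 = 4755 µg/L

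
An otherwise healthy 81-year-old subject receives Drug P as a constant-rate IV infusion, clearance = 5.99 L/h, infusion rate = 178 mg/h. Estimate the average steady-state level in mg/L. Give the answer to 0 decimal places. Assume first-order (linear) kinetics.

30 mg/L

At steady state Css = R₀ / CL = 178 / 5.990 = 29.72 mg/L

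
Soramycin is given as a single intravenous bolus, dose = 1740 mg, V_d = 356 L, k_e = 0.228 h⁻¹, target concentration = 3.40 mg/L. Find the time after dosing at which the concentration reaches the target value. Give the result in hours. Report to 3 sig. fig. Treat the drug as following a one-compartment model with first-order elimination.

C₀ = Dose / Vd = 1740 / 356 = 4.888 mg/L
t = ln(C₀ / C) / k = ln(4.888 / 3.40) / 0.2280
  = ln(1.438) / 0.2280 = 0.3633 / 0.2280 = 1.593 h

1.59 h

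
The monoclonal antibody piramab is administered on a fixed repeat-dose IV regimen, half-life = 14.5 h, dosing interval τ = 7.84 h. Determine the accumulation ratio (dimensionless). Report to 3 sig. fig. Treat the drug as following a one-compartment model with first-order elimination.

k = ln2 / t½ = 0.693147 / 14.5 = 0.04780 h⁻¹
e^(−kτ) = e^(−0.04780 × 7.84) = 0.6875
Accumulation ratio R = 1 / (1 − e^(−kτ)) = 1 / (1 − 0.6875) = 3.200

3.20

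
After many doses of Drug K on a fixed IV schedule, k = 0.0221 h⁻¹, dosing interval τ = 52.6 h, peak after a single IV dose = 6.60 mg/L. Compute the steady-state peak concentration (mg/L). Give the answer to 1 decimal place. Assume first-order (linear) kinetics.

9.6 mg/L

e^(−kτ) = e^(−0.02210 × 52.6) = 0.3127
Accumulation ratio R = 1 / (1 − e^(−kτ)) = 1 / (1 − 0.3127) = 1.455
Steady-state peak = C₀ × R = 6.60 × 1.455 = 9.603 mg/L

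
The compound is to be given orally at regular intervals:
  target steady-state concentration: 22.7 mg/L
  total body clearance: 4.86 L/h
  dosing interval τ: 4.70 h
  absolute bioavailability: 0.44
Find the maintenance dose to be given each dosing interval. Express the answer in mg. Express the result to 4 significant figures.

1178 mg

At steady state, F × (Dose/τ) = Css × CL.
Dose = Css × CL × τ / F = 22.7 × 4.860 × 4.70 / 0.44 = 1178 mg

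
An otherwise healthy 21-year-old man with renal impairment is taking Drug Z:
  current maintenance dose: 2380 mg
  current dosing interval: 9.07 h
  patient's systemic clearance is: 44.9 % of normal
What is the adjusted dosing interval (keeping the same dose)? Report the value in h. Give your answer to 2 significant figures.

20 h

To keep the same average steady-state level, dosing rate must scale with clearance.
CL ratio = 44.9 / 100 = 0.4490
New interval (same dose) = 9.07 / 0.4490 = 20.20 h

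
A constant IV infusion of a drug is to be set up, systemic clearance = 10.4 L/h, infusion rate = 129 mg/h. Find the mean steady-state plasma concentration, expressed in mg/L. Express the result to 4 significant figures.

12.40 mg/L

At steady state Css = R₀ / CL = 129 / 10.40 = 12.40 mg/L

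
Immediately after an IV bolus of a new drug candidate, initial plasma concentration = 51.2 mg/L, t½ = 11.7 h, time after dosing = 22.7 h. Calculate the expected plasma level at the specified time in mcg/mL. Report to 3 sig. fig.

k = ln2 / t½ = 0.693147 / 11.7 = 0.05924 h⁻¹
C = C₀ · e^(−k·t) = 51.20 × e^(−0.05924 × 22.7)
  = 51.20 × 0.2606 = 13.34 mg/L
(13.34 mg/L = 13.34 mcg/mL)

13.3 mcg/mL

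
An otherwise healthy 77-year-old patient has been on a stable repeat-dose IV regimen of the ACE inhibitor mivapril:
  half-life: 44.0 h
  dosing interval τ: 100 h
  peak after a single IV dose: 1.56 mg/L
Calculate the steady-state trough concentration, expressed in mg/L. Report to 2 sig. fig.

0.41 mg/L

k = ln2 / t½ = 0.693147 / 44.0 = 0.01575 h⁻¹
e^(−kτ) = e^(−0.01575 × 100) = 0.2070
Accumulation ratio R = 1 / (1 − e^(−kτ)) = 1 / (1 − 0.2070) = 1.261
Steady-state trough = C₀ × R × e^(−kτ) = 1.56 × 1.261 × 0.2070 = 0.4072 mg/L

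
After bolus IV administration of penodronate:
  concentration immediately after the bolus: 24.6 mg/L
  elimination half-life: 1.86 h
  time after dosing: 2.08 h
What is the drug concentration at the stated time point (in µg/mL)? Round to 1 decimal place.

k = ln2 / t½ = 0.693147 / 1.86 = 0.3727 h⁻¹
C = C₀ · e^(−k·t) = 24.60 × e^(−0.3727 × 2.08)
  = 24.60 × 0.4606 = 11.33 mg/L
(11.33 mg/L = 11.33 µg/mL)

11.3 µg/mL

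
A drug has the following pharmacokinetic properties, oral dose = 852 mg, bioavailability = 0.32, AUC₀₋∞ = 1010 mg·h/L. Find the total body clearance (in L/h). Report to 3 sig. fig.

CL = F·Dose / AUC = 0.32 × 852 / 1010 = 0.2699 L/h

0.270 L/h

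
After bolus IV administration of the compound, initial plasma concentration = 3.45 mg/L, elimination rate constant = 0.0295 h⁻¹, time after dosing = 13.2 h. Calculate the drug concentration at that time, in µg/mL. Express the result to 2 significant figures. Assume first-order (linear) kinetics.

2.3 µg/mL

C = C₀ · e^(−k·t) = 3.450 × e^(−0.02950 × 13.2)
  = 3.450 × 0.6775 = 2.337 mg/L
(2.337 mg/L = 2.337 µg/mL)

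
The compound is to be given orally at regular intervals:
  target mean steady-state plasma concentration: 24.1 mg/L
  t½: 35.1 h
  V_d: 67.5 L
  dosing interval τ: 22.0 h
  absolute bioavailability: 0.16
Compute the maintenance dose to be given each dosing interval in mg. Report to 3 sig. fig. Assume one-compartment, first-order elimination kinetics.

k = ln2 / t½ = 0.693147 / 35.1 = 0.01975 h⁻¹
CL = k × Vd = 0.01975 × 67.5 = 1.333 L/h
At steady state, F × (Dose/τ) = Css × CL.
Dose = Css × CL × τ / F = 24.1 × 1.333 × 22.0 / 0.16 = 4417 mg

4420 mg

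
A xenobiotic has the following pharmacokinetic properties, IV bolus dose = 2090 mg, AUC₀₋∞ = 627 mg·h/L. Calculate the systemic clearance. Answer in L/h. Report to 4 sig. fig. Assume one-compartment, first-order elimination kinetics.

CL = Dose / AUC = 2090 / 627 = 3.333 L/h

3.333 L/h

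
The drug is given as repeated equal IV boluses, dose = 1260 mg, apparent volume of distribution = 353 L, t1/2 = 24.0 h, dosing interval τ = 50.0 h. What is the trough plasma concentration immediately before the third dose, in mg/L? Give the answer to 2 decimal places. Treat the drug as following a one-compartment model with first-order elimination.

C₀ per dose = Dose / Vd = 1260 / 353 = 3.569 mg/L
k = ln2 / t½ = 0.693147 / 24.0 = 0.02888 h⁻¹
Fraction remaining after one interval: r = e^(−kτ) = e^(−0.02888 × 50.0) = 0.2360
Before dose 3, 2 doses have been given (aged 1τ, 2τ).
C_trough = C₀ × (r + r²) = 3.569 × (0.2360 + 0.05570) = 1.041 mg/L

1.04 mg/L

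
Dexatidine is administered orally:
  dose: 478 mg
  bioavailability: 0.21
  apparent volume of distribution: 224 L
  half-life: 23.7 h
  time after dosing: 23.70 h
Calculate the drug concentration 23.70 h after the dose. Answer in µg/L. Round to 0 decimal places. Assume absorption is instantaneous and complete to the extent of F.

Amount reaching circulation = F × Dose = 0.21 × 478.0 = 100.4 mg
C₀ = F·Dose / Vd = 100.4 / 224 = 0.4482 mg/L
k = ln2 / t½ = 0.693147 / 23.7 = 0.02925 h⁻¹
t / t½ = 23.70 / 23.7 = 1 half-lives
C = C₀ × (1/2)^1 = 0.4482 × 0.5000 = 0.2241 mg/L
Convert: 0.2241 mg/L × 1000 = 224.1 µg/L

224 µg/L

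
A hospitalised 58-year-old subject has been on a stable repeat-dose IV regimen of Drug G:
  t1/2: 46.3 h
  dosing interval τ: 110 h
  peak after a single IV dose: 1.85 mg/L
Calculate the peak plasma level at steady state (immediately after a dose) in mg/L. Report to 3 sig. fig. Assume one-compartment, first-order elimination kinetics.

k = ln2 / t½ = 0.693147 / 46.3 = 0.01497 h⁻¹
e^(−kτ) = e^(−0.01497 × 110) = 0.1927
Accumulation ratio R = 1 / (1 − e^(−kτ)) = 1 / (1 − 0.1927) = 1.239
Steady-state peak = C₀ × R = 1.85 × 1.239 = 2.292 mg/L

2.29 mg/L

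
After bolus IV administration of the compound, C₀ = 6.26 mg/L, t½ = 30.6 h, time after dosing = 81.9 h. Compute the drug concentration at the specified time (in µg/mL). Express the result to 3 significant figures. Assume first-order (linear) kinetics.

k = ln2 / t½ = 0.693147 / 30.6 = 0.02265 h⁻¹
C = C₀ · e^(−k·t) = 6.260 × e^(−0.02265 × 81.9)
  = 6.260 × 0.1564 = 0.9791 mg/L
(0.9791 mg/L = 0.9791 µg/mL)

0.979 µg/mL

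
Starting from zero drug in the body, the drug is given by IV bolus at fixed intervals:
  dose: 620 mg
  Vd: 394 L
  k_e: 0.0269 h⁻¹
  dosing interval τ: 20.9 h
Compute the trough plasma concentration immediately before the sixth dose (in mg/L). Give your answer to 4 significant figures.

C₀ per dose = Dose / Vd = 620 / 394 = 1.574 mg/L
Fraction remaining after one interval: r = e^(−kτ) = e^(−0.02690 × 20.9) = 0.5699
Before dose 6, 5 doses have been given (aged 1τ, 2τ, 3τ, 4τ, 5τ).
C_trough = C₀ × (r + r² + … + r^5) = C₀ × r(1−r^5)/(1−r)
        = 1.574 × 0.5699 × (1 − 0.06012) / (1 − 0.5699) = 1.960 mg/L

1.960 mg/L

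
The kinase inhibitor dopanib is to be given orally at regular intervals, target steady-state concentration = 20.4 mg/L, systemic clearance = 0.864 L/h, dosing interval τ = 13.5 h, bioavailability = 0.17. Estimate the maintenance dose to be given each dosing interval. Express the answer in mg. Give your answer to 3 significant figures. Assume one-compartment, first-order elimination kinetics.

1400 mg

At steady state, F × (Dose/τ) = Css × CL.
Dose = Css × CL × τ / F = 20.4 × 0.8640 × 13.5 / 0.17 = 1400 mg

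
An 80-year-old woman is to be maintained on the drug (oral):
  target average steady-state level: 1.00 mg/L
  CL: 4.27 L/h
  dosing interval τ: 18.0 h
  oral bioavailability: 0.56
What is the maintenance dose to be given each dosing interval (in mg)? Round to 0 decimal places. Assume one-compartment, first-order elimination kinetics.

At steady state, F × (Dose/τ) = Css × CL.
Dose = Css × CL × τ / F = 1.00 × 4.270 × 18.0 / 0.56 = 137.3 mg

137 mg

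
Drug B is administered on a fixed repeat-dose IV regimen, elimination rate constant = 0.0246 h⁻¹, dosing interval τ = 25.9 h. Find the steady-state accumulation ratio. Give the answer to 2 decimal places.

2.12

e^(−kτ) = e^(−0.02460 × 25.9) = 0.5288
Accumulation ratio R = 1 / (1 − e^(−kτ)) = 1 / (1 − 0.5288) = 2.122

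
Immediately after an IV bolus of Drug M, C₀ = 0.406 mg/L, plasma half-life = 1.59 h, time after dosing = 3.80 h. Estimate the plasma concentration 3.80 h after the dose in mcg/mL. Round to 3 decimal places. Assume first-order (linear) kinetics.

0.077 mcg/mL

k = ln2 / t½ = 0.693147 / 1.59 = 0.4359 h⁻¹
C = C₀ · e^(−k·t) = 0.4060 × e^(−0.4359 × 3.80)
  = 0.4060 × 0.1908 = 0.07746 mg/L
(0.07746 mg/L = 0.07746 mcg/mL)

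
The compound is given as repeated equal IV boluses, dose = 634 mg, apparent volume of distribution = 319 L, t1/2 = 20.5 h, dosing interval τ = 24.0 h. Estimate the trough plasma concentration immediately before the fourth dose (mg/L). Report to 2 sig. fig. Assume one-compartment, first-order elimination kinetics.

1.4 mg/L

C₀ per dose = Dose / Vd = 634 / 319 = 1.987 mg/L
k = ln2 / t½ = 0.693147 / 20.5 = 0.03381 h⁻¹
Fraction remaining after one interval: r = e^(−kτ) = e^(−0.03381 × 24.0) = 0.4442
Before dose 4, 3 doses have been given (aged 1τ, 2τ, 3τ).
C_trough = C₀ × (r + r² + … + r^3) = C₀ × r(1−r^3)/(1−r)
        = 1.987 × 0.4442 × (1 − 0.08765) / (1 − 0.4442) = 1.449 mg/L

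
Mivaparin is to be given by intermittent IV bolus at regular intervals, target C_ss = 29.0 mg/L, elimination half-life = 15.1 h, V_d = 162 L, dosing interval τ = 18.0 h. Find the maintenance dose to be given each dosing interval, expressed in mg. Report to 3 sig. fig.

k = ln2 / t½ = 0.693147 / 15.1 = 0.04590 h⁻¹
CL = k × Vd = 0.04590 × 162 = 7.436 L/h
At steady state, Dose/τ = Css × CL.
Dose = Css × CL × τ = 29.0 × 7.436 × 18.0 = 3882 mg

3880 mg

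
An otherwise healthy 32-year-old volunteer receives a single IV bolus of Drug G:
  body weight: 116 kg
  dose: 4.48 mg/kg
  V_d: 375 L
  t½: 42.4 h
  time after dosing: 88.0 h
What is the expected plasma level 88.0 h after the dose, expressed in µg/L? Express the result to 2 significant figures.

Total dose = 4.48 × 116 = 519.7 mg
C₀ = Dose / Vd = 519.7 / 375 = 1.386 mg/L
k = ln2 / t½ = 0.693147 / 42.4 = 0.01635 h⁻¹
C = C₀ · e^(−k·t) = 1.386 × e^(−0.01635 × 88.0)
  = 1.386 × 0.2372 = 0.3288 mg/L
Convert: 0.3288 mg/L × 1000 = 328.8 µg/L

330 µg/L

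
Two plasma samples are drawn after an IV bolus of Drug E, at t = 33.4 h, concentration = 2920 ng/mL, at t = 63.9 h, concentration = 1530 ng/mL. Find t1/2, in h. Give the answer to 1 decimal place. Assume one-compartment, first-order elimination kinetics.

k = ln(C₁/C₂) / (t₂ − t₁) = ln(2920/1530) / (63.9 − 33.4)
  = 0.6463 / 30.50 = 0.02119 h⁻¹
t½ = ln2 / k = 0.693147 / 0.02119 = 32.71 h

32.7 h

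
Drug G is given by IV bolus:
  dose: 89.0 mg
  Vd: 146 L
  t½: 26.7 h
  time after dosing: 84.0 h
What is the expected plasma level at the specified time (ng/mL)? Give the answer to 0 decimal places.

69 ng/mL

C₀ = Dose / Vd = 89.00 / 146 = 0.6096 mg/L
k = ln2 / t½ = 0.693147 / 26.7 = 0.02596 h⁻¹
C = C₀ · e^(−k·t) = 0.6096 × e^(−0.02596 × 84.0)
  = 0.6096 × 0.1130 = 0.06888 mg/L
Convert: 0.06888 mg/L × 1000 = 68.88 ng/mL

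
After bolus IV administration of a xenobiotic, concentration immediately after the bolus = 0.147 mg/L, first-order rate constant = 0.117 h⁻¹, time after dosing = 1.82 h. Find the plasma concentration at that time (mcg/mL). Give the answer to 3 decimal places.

C = C₀ · e^(−k·t) = 0.1470 × e^(−0.1170 × 1.82)
  = 0.1470 × 0.8082 = 0.1188 mg/L
(0.1188 mg/L = 0.1188 mcg/mL)

0.119 mcg/mL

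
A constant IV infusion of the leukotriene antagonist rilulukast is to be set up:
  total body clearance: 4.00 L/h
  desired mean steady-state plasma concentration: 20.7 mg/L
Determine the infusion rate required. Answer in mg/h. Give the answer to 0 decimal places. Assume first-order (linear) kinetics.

83 mg/h

At steady state, infusion rate R₀ = Css × CL = 20.7 × 4.000 = 82.80 mg/h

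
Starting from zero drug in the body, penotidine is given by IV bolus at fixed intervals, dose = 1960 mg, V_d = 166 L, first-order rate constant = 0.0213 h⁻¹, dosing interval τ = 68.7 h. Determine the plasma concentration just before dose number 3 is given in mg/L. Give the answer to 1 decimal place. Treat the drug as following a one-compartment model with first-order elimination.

3.4 mg/L

C₀ per dose = Dose / Vd = 1960 / 166 = 11.81 mg/L
Fraction remaining after one interval: r = e^(−kτ) = e^(−0.02130 × 68.7) = 0.2315
Before dose 3, 2 doses have been given (aged 1τ, 2τ).
C_trough = C₀ × (r + r²) = 11.81 × (0.2315 + 0.05359) = 3.367 mg/L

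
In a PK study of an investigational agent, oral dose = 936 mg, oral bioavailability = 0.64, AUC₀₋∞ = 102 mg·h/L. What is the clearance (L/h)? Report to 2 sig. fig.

CL = F·Dose / AUC = 0.64 × 936 / 102 = 5.873 L/h

5.9 L/h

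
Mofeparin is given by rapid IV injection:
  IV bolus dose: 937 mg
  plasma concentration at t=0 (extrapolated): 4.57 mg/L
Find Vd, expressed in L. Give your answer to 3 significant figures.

205 L

Vd = Dose / C₀ = 937.0 / 4.57 = 205.0 L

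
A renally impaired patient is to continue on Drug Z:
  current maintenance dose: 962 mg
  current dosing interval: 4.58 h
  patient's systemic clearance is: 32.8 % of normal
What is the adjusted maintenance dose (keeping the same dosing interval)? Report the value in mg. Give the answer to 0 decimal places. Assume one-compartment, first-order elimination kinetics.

316 mg

To keep the same average steady-state level, dosing rate must scale with clearance.
CL ratio = 32.8 / 100 = 0.3280
New dose (same interval) = 962 × 0.3280 = 315.5 mg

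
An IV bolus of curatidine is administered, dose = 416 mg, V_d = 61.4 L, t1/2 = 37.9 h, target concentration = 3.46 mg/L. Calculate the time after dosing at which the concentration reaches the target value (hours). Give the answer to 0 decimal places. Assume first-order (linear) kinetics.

C₀ = Dose / Vd = 416.0 / 61.4 = 6.775 mg/L
k = ln2 / t½ = 0.693147 / 37.9 = 0.01829 h⁻¹
t = ln(C₀ / C) / k = ln(6.775 / 3.46) / 0.01829
  = ln(1.958) / 0.01829 = 0.6719 / 0.01829 = 36.74 h

37 h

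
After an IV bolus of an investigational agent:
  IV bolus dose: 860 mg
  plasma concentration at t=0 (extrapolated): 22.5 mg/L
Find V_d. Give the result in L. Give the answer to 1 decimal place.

38.2 L

Vd = Dose / C₀ = 860.0 / 22.5 = 38.22 L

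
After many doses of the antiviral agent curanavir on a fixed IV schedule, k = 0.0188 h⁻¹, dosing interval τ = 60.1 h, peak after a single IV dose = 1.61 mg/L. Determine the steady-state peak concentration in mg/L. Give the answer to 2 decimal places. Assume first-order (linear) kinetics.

e^(−kτ) = e^(−0.01880 × 60.1) = 0.3231
Accumulation ratio R = 1 / (1 − e^(−kτ)) = 1 / (1 − 0.3231) = 1.477
Steady-state peak = C₀ × R = 1.61 × 1.477 = 2.378 mg/L

2.38 mg/L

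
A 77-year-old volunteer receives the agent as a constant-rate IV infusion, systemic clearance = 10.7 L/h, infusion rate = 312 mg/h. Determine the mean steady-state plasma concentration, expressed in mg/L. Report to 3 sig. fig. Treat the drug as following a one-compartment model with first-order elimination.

At steady state Css = R₀ / CL = 312 / 10.70 = 29.16 mg/L

29.2 mg/L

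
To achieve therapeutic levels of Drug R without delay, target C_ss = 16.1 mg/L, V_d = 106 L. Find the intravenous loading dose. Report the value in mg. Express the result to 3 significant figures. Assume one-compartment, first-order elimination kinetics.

LD = Css × Vd = 16.1 × 106 = 1707 mg

1710 mg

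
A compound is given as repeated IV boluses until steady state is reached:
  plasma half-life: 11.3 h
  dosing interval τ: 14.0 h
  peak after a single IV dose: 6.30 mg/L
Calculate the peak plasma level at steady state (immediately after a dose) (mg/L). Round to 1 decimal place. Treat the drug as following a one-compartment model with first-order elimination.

k = ln2 / t½ = 0.693147 / 11.3 = 0.06134 h⁻¹
e^(−kτ) = e^(−0.06134 × 14.0) = 0.4237
Accumulation ratio R = 1 / (1 − e^(−kτ)) = 1 / (1 − 0.4237) = 1.735
Steady-state peak = C₀ × R = 6.30 × 1.735 = 10.93 mg/L

10.9 mg/L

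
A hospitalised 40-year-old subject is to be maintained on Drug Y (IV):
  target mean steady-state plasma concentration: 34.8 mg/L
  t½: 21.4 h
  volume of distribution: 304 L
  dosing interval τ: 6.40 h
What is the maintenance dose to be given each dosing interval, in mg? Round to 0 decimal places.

k = ln2 / t½ = 0.693147 / 21.4 = 0.03239 h⁻¹
CL = k × Vd = 0.03239 × 304 = 9.847 L/h
At steady state, Dose/τ = Css × CL.
Dose = Css × CL × τ = 34.8 × 9.847 × 6.40 = 2193 mg

2193 mg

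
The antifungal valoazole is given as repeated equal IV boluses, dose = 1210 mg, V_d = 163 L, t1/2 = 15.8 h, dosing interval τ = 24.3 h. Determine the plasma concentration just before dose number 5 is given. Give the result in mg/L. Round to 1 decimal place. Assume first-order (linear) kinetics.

C₀ per dose = Dose / Vd = 1210 / 163 = 7.423 mg/L
k = ln2 / t½ = 0.693147 / 15.8 = 0.04387 h⁻¹
Fraction remaining after one interval: r = e^(−kτ) = e^(−0.04387 × 24.3) = 0.3444
Before dose 5, 4 doses have been given (aged 1τ, 2τ, 3τ, 4τ).
C_trough = C₀ × (r + r² + … + r^4) = C₀ × r(1−r^4)/(1−r)
        = 7.423 × 0.3444 × (1 − 0.01407) / (1 − 0.3444) = 3.845 mg/L

3.8 mg/L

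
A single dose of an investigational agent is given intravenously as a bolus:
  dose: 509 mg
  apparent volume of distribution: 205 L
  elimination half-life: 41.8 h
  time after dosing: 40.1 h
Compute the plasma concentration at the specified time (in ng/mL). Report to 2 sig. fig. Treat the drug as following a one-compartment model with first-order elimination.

1300 ng/mL

C₀ = Dose / Vd = 509.0 / 205 = 2.483 mg/L
k = ln2 / t½ = 0.693147 / 41.8 = 0.01658 h⁻¹
C = C₀ · e^(−k·t) = 2.483 × e^(−0.01658 × 40.1)
  = 2.483 × 0.5143 = 1.277 mg/L
Convert: 1.277 mg/L × 1000 = 1277 ng/mL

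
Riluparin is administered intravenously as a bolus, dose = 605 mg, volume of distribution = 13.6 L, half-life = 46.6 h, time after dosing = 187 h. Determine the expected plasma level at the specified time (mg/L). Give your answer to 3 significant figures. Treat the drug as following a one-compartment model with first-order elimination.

C₀ = Dose / Vd = 605.0 / 13.6 = 44.49 mg/L
k = ln2 / t½ = 0.693147 / 46.6 = 0.01487 h⁻¹
C = C₀ · e^(−k·t) = 44.49 × e^(−0.01487 × 187)
  = 44.49 × 0.06200 = 2.758 mg/L

2.76 mg/L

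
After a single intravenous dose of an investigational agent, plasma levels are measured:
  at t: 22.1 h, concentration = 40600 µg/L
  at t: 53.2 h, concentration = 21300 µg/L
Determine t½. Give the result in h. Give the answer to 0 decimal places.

k = ln(C₁/C₂) / (t₂ − t₁) = ln(40600/21300) / (53.2 − 22.1)
  = 0.6451 / 31.10 = 0.02074 h⁻¹
t½ = ln2 / k = 0.693147 / 0.02074 = 33.42 h

33 h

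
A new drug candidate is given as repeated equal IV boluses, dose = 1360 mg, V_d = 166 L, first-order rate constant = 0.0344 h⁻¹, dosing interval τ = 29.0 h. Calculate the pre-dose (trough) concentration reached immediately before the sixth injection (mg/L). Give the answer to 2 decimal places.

C₀ per dose = Dose / Vd = 1360 / 166 = 8.193 mg/L
Fraction remaining after one interval: r = e^(−kτ) = e^(−0.03440 × 29.0) = 0.3688
Before dose 6, 5 doses have been given (aged 1τ, 2τ, 3τ, 4τ, 5τ).
C_trough = C₀ × (r + r² + … + r^5) = C₀ × r(1−r^5)/(1−r)
        = 8.193 × 0.3688 × (1 − 0.006823) / (1 − 0.3688) = 4.754 mg/L

4.75 mg/L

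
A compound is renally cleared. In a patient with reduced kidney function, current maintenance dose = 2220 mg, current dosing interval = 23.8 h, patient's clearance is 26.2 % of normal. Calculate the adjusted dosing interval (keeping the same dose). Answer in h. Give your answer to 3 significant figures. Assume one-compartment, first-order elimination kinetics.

To keep the same average steady-state level, dosing rate must scale with clearance.
CL ratio = 26.2 / 100 = 0.2620
New interval (same dose) = 23.8 / 0.2620 = 90.84 h

90.8 h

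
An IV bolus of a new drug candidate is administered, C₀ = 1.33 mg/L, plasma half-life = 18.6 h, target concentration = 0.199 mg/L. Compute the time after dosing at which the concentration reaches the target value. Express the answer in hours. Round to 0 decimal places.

k = ln2 / t½ = 0.693147 / 18.6 = 0.03727 h⁻¹
t = ln(C₀ / C) / k = ln(1.330 / 0.199) / 0.03727
  = ln(6.683) / 0.03727 = 1.900 / 0.03727 = 50.98 h

51 h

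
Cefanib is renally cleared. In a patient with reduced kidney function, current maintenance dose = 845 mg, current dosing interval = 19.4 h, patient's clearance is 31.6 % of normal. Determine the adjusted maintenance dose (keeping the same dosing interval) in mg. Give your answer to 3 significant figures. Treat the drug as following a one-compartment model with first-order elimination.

267 mg

To keep the same average steady-state level, dosing rate must scale with clearance.
CL ratio = 31.6 / 100 = 0.3160
New dose (same interval) = 845 × 0.3160 = 267.0 mg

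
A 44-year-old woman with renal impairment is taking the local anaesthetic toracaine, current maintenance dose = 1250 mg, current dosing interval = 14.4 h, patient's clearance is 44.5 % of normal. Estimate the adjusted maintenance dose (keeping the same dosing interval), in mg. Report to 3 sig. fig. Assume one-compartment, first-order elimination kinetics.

556 mg

To keep the same average steady-state level, dosing rate must scale with clearance.
CL ratio = 44.5 / 100 = 0.4450
New dose (same interval) = 1250 × 0.4450 = 556.3 mg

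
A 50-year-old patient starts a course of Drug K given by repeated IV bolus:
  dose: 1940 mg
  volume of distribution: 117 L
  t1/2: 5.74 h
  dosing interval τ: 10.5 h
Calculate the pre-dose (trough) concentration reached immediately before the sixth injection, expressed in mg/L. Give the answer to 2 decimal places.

6.48 mg/L

C₀ per dose = Dose / Vd = 1940 / 117 = 16.58 mg/L
k = ln2 / t½ = 0.693147 / 5.74 = 0.1208 h⁻¹
Fraction remaining after one interval: r = e^(−kτ) = e^(−0.1208 × 10.5) = 0.2813
Before dose 6, 5 doses have been given (aged 1τ, 2τ, 3τ, 4τ, 5τ).
C_trough = C₀ × (r + r² + … + r^5) = C₀ × r(1−r^5)/(1−r)
        = 16.58 × 0.2813 × (1 − 0.001761) / (1 − 0.2813) = 6.478 mg/L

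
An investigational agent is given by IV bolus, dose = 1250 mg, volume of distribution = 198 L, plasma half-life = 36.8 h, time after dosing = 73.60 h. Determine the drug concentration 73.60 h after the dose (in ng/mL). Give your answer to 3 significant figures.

1580 ng/mL

C₀ = Dose / Vd = 1250 / 198 = 6.313 mg/L
k = ln2 / t½ = 0.693147 / 36.8 = 0.01884 h⁻¹
t / t½ = 73.60 / 36.8 = 2 half-lives
C = C₀ × (1/2)^2 = 6.313 × 0.2500 = 1.578 mg/L
Convert: 1.578 mg/L × 1000 = 1578 ng/mL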